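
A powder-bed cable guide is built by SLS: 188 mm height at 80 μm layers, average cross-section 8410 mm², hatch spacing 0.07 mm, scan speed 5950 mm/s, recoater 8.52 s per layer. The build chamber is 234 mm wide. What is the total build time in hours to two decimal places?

Layer count = ceil(188 / 0.08) = 2350.
Hatch length per layer = 8410 / 0.07 = 120142.9 mm.
Scan time per layer = 120142.9 / 5950, so 20.1921 s.
Time per layer = 20.1921 + 8.52, so 28.7121 s.
Build time = 2350 × 28.7121 = 67473.435 s = 18.74 hours.

18.74 hours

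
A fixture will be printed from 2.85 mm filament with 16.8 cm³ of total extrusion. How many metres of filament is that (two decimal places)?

A = π r² = π × 1.425² = 6.3794 mm².
Length = 16.8 cm³ / 6.3794 mm² = 16800 / 6.3794 = 2633.48 mm = 2.63 m.

2.63 m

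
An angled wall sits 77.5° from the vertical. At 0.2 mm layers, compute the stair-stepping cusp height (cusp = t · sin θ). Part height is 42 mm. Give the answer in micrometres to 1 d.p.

sin(77.5°) = 0.9763, so cusp = 0.2 × 0.9763 = 0.19526 mm → 195.3 μm.

195.3 μm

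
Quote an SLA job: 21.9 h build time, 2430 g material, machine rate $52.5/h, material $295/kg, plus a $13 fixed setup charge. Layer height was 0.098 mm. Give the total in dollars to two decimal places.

$1879.60

Machine cost = 52.5 × 21.9, so $1149.75.
Feedstock cost: 295 × 2430/1000 → $716.85.
Adding setup: 1149.75 + 716.85 + 13 → $1879.60.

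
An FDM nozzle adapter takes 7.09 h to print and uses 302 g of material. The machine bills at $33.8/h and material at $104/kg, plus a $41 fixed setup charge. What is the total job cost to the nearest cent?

$312.05

Machine cost = 33.8 × 7.09, so $239.642.
Material charge: 104 × 302/1000 → $31.408.
Adding setup: 239.642 + 31.408 + 41 → $312.05.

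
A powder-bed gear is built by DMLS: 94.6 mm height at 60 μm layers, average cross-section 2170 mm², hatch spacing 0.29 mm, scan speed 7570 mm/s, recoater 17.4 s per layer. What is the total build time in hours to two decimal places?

8.06 hours

Layer count = ceil(94.6 / 0.06) = 1577.
Scan path per layer = 2170 / 0.29 = 7482.8 mm.
Laser time per layer = 7482.8 / 7570, so 0.9885 s.
Layer cycle = 0.9885 + 17.4, so 18.3885 s.
Build time = 1577 × 18.3885 = 28998.6645 s = 8.06 hours.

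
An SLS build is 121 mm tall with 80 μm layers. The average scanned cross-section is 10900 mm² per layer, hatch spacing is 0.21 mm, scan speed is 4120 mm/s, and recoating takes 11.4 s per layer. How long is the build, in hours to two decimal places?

Layers = ⌈121/0.08⌉ = 1513.
Scan path per layer = 10900 / 0.21 = 51904.8 mm.
Per-layer scan time = 51904.8 / 4120, so 12.5983 s.
Time per layer = 12.5983 + 11.4, so 23.9983 s.
1513 layers × 23.9983 s/layer = 36309.4279 s, i.e. 10.09 hours.

10.09 hours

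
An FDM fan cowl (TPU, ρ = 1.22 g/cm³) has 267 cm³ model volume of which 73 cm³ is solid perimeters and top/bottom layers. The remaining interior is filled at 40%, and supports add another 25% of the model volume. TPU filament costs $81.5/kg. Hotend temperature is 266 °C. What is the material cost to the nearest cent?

$21.61

Volume inside the shell = 267 − 73 = 194 cm³.
Deposited infill: 0.40 × 194 → 77.6 cm³.
Support = 0.25 × 267, so 66.75 cm³.
Deposited volume = 73 + 77.6 + 66.75, so 217.35 cm³.
Mass = 217.35 × 1.22 = 265.167 g.
Cost = 265.167 g / 1000 × $81.5/kg = $21.61.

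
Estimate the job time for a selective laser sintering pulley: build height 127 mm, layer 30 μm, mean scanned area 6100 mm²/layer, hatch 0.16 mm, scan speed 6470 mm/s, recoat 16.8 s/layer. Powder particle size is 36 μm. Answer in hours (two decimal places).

Number of layers: 127 / 0.03 → 4234 (rounded up).
Scan path per layer = 6100 / 0.16 = 38125 mm.
Per-layer scan time = 38125 / 6470, so 5.8926 s.
Time per layer = 5.8926 + 16.8, so 22.6926 s.
Total: 4234 × 22.6926 s = 96080.4684 s → 26.69 hours.

26.69 hours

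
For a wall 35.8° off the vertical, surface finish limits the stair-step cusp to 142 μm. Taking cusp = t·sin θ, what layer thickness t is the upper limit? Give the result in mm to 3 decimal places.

t = h_c / sin θ = 0.142 / 0.5850 = 0.243 mm.

0.243 mm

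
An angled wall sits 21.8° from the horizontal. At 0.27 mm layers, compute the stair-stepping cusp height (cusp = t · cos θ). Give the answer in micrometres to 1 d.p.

250.7 μm

h_c = t·cos θ = 0.27 × 0.9285 = 0.250695 mm (250.7 μm).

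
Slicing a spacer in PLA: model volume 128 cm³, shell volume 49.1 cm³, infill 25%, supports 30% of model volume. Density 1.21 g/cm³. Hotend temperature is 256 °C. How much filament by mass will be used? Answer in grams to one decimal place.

Volume inside the shell = 128 − 49.1, so 78.9 cm³.
Infill deposited = 0.25 × 78.9 = 19.725 cm³.
Support = 0.30 × 128 = 38.4 cm³.
Total printed volume = 49.1 + 19.725 + 38.4, so 107.225 cm³.
Mass = 107.225 × 1.21 = 129.74225 g.

129.7 g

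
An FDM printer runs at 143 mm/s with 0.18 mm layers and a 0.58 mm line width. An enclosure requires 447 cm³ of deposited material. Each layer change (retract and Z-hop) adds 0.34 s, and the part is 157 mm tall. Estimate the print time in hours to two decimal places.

8.40 hours

Extrusion cross-section = 0.18 × 0.58 = 0.1044 mm².
Total extruded path = 447000/0.1044 = 4281609.2 mm.
Print-move time = 4281609.2 / 143 = 29941.3 s.
Layer count = ceil(157 / 0.18) = 873.
Layer-change overhead = 873 × 0.34 = 296.82 s.
Total = 29941.3 + 296.82 = 30238.12 s = 8.40 hours.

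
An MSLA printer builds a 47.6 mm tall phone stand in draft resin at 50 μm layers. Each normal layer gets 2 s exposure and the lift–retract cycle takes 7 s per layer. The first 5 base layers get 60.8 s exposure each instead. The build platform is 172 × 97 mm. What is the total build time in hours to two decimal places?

Layers = ⌈47.6/0.05⌉ = 952.
Base layers = 5 × (60.8 + 7) = 339 s.
Remaining layers = 947 × (2 + 7), so 8523 s.
Total = 339 + 8523 = 8862 s = 2.46 hours.

2.46 hours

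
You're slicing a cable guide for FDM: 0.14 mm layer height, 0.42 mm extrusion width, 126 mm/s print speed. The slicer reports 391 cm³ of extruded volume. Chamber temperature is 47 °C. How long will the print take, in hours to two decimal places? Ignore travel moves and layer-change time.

Line area = 0.14 × 0.42, so 0.0588 mm².
Total extruded path = 391000/0.0588 = 6649659.9 mm.
Time extruding = 6649659.9 / 126, so 52775.1 s.
52775.1 s = 14.66 hours.

14.66 hours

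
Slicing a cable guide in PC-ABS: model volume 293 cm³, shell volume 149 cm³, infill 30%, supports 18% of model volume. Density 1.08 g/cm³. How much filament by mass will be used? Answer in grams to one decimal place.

Interior volume = 293 − 149 = 144 cm³.
Infill deposited = 0.30 × 144, so 43.2 cm³.
Support: 0.18 × 293 → 52.74 cm³.
Total printed volume: 149 + 43.2 + 52.74 → 244.94 cm³.
Mass: 244.94 × 1.08 → 264.5352 g.

264.5 g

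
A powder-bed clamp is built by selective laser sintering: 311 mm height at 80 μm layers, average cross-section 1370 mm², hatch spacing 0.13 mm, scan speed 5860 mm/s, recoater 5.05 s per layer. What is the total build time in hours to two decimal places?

Number of layers: 311 / 0.08 → 3888 (rounded up).
Scan path per layer = 1370 / 0.13, so 10538.5 mm.
Scan time per layer = 10538.5 / 5860 = 1.7984 s.
Per-layer time = 1.7984 + 5.05 = 6.8484 s.
Build time = 3888 × 6.8484 = 26626.5792 s = 7.40 hours.

7.40 hours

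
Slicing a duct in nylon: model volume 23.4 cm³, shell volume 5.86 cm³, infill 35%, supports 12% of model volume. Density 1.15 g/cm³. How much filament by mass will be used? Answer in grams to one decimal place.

17.0 g

Interior volume: 23.4 − 5.86 → 17.54 cm³.
Deposited infill = 0.35 × 17.54 = 6.139 cm³.
Support = 0.12 × 23.4 = 2.808 cm³.
Total printed volume: 5.86 + 6.139 + 2.808 → 14.807 cm³.
Mass: 14.807 × 1.15 → 17.02805 g.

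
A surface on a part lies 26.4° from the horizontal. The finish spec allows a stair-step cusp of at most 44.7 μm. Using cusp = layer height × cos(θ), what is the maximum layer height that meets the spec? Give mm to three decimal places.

0.050 mm

cos(26.4°) = 0.8957; t_max = 0.0447/0.8957 = 0.050 mm.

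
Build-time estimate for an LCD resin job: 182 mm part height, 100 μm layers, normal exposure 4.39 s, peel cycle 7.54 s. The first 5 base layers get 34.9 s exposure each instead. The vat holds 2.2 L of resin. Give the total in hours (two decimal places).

6.07 hours

Number of layers: 182 / 0.1 → 1820 (rounded up).
Bottom layers: 5 × (34.9 + 7.54) → 212.2 s.
Normal layers = 1815 × (4.39 + 7.54), so 21652.95 s.
Total = 212.2 + 21652.95 = 21865.15 s = 6.07 hours.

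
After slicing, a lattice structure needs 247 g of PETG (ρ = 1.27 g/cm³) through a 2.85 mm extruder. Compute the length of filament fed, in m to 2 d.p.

Volume = 247 g / 1.27 g·cm⁻³ = 194.4882 cm³ = 194488.2 mm³.
A = π r² = π × 1.425² = 6.3794 mm².
L = V/A = 194488.2/6.3794 = 30486.91 mm → 30.49 m.

30.49 m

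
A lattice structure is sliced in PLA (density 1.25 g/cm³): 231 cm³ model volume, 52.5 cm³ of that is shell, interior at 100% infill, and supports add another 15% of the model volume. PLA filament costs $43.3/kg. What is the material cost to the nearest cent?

Infill region = 231 − 52.5, so 178.5 cm³.
Infill volume = 1.00 × 178.5 = 178.5 cm³.
Support = 0.15 × 231 = 34.65 cm³.
Total extruded = 52.5 + 178.5 + 34.65 = 265.65 cm³.
Mass: 265.65 × 1.25 → 332.0625 g.
At $43.3/kg: 332.0625/1000 × 43.3 = $14.38.

$14.38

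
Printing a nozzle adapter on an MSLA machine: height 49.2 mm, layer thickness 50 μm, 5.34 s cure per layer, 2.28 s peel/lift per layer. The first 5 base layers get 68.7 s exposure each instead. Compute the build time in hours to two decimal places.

2.17 hours

Layers = ⌈49.2/0.05⌉ = 984.
Burn-in layers = 5 × (68.7 + 2.28) = 354.9 s.
Regular layers = 979 × (5.34 + 2.28) = 7459.98 s.
Sum: 354.9 + 7459.98 = 7814.88 s → 2.17 hours.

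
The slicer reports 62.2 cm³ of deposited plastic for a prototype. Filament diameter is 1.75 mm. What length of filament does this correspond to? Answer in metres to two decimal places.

Filament cross-section = π × (1.75/2)² = 2.4053 mm².
Length = 62.2 cm³ / 2.4053 mm² = 62200 / 2.4053 = 25859.56 mm = 25.86 m.

25.86 m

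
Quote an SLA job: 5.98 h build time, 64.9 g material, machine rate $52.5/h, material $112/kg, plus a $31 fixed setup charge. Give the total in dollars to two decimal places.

$352.22

Machine-time cost = 52.5 × 5.98, so $313.95.
Material cost = 112 × 64.9/1000 = $7.2688.
Total = 313.95 + 7.2688 + 31 = 352.2188 ≈ $352.22.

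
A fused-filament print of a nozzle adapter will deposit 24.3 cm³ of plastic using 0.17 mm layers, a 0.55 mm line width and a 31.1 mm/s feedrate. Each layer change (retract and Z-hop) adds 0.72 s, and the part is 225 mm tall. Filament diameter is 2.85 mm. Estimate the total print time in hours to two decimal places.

2.59 hours

Extrusion cross-section = 0.17 × 0.55 = 0.0935 mm².
Toolpath length = 24.3 cm³ / 0.0935 mm² = 24300 / 0.0935 = 259893 mm.
Time extruding = 259893 / 31.1, so 8356.7 s.
Layers = ⌈225/0.17⌉ = 1324.
Non-print overhead: 1324 × 0.72 → 953.28 s.
Altogether 8356.7 + 953.28 = 9309.98 s, i.e. 2.59 hours.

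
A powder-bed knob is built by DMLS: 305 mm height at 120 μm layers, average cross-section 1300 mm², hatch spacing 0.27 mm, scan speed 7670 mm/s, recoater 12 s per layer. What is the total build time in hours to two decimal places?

Layer count = ceil(305 / 0.12) = 2542.
Per-layer scan distance = 1300 / 0.27 = 4814.8 mm.
Laser time per layer = 4814.8 / 7670 = 0.6277 s.
Time per layer = 0.6277 + 12 = 12.6277 s.
2542 layers × 12.6277 s/layer = 32099.6134 s, i.e. 8.92 hours.

8.92 hours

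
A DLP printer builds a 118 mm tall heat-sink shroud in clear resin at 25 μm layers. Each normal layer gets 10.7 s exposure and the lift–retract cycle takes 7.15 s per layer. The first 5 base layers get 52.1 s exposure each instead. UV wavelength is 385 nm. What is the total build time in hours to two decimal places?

Layers = ⌈118/0.025⌉ = 4720.
Bottom layers = 5 × (52.1 + 7.15) = 296.25 s.
Remaining layers: 4715 × (10.7 + 7.15) → 84162.75 s.
Sum: 296.25 + 84162.75 = 84459 s → 23.46 hours.

23.46 hours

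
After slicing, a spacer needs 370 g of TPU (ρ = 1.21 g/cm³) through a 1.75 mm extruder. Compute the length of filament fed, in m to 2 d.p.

Extruded volume: 370/1.21 = 305.7851 cm³ (305785.1 mm³).
Cross-section of 1.75 mm filament: π·(1.75/2)² = 2.4053 mm².
L = V/A = 305785.1/2.4053 = 127129.71 mm → 127.13 m.

127.13 m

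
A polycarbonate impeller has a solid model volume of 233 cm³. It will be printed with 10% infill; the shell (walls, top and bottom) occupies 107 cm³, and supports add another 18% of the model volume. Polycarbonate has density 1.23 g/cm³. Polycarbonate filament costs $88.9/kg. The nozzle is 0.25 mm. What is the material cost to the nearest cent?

$17.66

Volume inside the shell = 233 − 107 = 126 cm³.
Infill volume = 0.10 × 126, so 12.6 cm³.
Support: 0.18 × 233 → 41.94 cm³.
Total extruded = 107 + 12.6 + 41.94, so 161.54 cm³.
Mass: 161.54 × 1.23 → 198.6942 g.
Cost = 198.6942 g / 1000 × $88.9/kg = $17.66.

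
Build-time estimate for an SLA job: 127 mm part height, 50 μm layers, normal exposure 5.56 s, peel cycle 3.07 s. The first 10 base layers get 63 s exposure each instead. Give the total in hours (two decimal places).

Layer count = ceil(127 / 0.05) = 2540.
Base layers = 10 × (63 + 3.07) = 660.7 s.
Remaining layers = 2530 × (5.56 + 3.07) = 21833.9 s.
Sum: 660.7 + 21833.9 = 22494.6 s → 6.25 hours.

6.25 hours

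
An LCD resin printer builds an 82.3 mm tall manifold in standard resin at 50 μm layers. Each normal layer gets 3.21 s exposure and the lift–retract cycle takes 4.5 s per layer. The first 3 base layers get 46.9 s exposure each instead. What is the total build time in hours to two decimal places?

3.56 hours

Layers = ⌈82.3/0.05⌉ = 1646.
Base layers = 3 × (46.9 + 4.5) = 154.2 s.
Normal layers: 1643 × (3.21 + 4.5) → 12667.53 s.
Sum: 154.2 + 12667.53 = 12821.73 s → 3.56 hours.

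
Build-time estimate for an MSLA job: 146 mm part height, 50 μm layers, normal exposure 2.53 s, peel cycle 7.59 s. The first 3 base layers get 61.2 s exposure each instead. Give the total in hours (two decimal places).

Number of layers: 146 / 0.05 → 2920 (rounded up).
Burn-in layers: 3 × (61.2 + 7.59) → 206.37 s.
Regular layers = 2917 × (2.53 + 7.59) = 29520.04 s.
Sum: 206.37 + 29520.04 = 29726.41 s → 8.26 hours.

8.26 hours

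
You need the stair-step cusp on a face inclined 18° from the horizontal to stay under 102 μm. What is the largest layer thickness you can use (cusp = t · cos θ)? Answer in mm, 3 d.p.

0.107 mm

cos(18°) = 0.9511; t_max = 0.102/0.9511 = 0.107 mm.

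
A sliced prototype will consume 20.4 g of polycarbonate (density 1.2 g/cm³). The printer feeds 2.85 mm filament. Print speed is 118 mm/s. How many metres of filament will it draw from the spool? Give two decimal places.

2.66 m

Extruded volume: 20.4/1.2 = 17 cm³ (17000 mm³).
Filament cross-section = π × (2.85/2)² = 6.3794 mm².
Length = 17000 / 6.3794 = 2664.83 mm = 2.66 m.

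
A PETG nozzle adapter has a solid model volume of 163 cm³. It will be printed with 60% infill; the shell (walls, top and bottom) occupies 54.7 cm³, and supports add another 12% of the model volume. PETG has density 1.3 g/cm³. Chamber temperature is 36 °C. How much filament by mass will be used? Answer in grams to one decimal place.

Interior volume: 163 − 54.7 → 108.3 cm³.
Infill volume = 0.60 × 108.3, so 64.98 cm³.
Support: 0.12 × 163 → 19.56 cm³.
Deposited volume = 54.7 + 64.98 + 19.56, so 139.24 cm³.
Mass: 139.24 × 1.3 → 181.012 g.

181.0 g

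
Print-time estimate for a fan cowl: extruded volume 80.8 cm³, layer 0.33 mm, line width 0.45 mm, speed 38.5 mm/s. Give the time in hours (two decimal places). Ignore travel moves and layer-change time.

3.93 hours

Extrusion cross-section = 0.33 × 0.45, so 0.1485 mm².
Total extruded path = 80800/0.1485 = 544107.7 mm.
Time extruding: 544107.7 / 38.5 → 14132.7 s.
That's 14132.7 s → 3.93 hours.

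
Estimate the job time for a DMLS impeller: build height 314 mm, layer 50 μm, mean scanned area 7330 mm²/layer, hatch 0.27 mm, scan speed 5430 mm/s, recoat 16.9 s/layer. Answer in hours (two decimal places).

Number of layers: 314 / 0.05 → 6280 (rounded up).
Per-layer scan distance = 7330 / 0.27, so 27148.1 mm.
Per-layer scan time = 27148.1 / 5430 = 4.9997 s.
Per-layer time = 4.9997 + 16.9 = 21.8997 s.
Total: 6280 × 21.8997 s = 137530.116 s → 38.20 hours.

38.20 hours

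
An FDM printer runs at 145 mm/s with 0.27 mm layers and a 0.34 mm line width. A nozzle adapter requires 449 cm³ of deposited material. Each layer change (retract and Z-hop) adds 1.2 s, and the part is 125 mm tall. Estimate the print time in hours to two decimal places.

Bead cross-section = 0.27 × 0.34, so 0.0918 mm².
Path length: 449000 mm³ / 0.0918 mm² → 4891067.5 mm.
Time extruding = 4891067.5 / 145, so 33731.5 s.
Layer count = ceil(125 / 0.27) = 463.
Non-print overhead = 463 × 1.2, so 555.6 s.
Altogether 33731.5 + 555.6 = 34287.1 s, i.e. 9.52 hours.

9.52 hours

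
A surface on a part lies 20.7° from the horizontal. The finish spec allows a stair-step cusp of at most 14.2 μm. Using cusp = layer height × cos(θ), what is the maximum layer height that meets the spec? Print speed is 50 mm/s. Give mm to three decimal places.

0.015 mm

cos(20.7°) = 0.9354; t_max = 0.0142/0.9354 = 0.015 mm.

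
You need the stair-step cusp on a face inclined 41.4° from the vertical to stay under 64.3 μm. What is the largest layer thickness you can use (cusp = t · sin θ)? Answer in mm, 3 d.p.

sin(41.4°) = 0.6613; t_max = 0.0643/0.6613 = 0.097 mm.

0.097 mm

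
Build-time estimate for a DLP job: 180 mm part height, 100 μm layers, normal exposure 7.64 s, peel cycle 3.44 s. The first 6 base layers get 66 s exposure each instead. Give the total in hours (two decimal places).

Layers = ⌈180/0.1⌉ = 1800.
Bottom layers: 6 × (66 + 3.44) → 416.64 s.
Regular layers: 1794 × (7.64 + 3.44) → 19877.52 s.
Total = 416.64 + 19877.52 = 20294.16 s = 5.64 hours.

5.64 hours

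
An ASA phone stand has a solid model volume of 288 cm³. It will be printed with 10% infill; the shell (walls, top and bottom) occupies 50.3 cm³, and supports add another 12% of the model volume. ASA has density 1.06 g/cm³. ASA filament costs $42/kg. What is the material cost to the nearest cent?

Infill region: 288 − 50.3 → 237.7 cm³.
Infill volume = 0.10 × 237.7 = 23.77 cm³.
Support: 0.12 × 288 → 34.56 cm³.
Deposited volume = 50.3 + 23.77 + 34.56 = 108.63 cm³.
Mass = 108.63 × 1.06 = 115.1478 g.
At $42/kg: 115.1478/1000 × 42 = $4.84.

$4.84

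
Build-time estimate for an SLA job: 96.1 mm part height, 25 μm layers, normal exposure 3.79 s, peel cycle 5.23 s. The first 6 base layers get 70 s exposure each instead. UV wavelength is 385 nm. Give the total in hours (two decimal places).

9.74 hours

Layers = ⌈96.1/0.025⌉ = 3844.
Base layers = 6 × (70 + 5.23) = 451.38 s.
Regular layers = 3838 × (3.79 + 5.23) = 34618.76 s.
Total = 451.38 + 34618.76 = 35070.14 s = 9.74 hours.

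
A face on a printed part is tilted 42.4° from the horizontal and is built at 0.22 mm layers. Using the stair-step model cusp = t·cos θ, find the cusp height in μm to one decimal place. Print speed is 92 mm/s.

162.5 μm

h_c = t·cos θ = 0.22 × 0.7385 = 0.16247 mm (162.5 μm).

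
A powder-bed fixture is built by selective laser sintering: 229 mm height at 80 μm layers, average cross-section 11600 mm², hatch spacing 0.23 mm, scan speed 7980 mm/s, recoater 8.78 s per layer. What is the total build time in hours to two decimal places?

Number of layers: 229 / 0.08 → 2863 (rounded up).
Per-layer scan distance = 11600 / 0.23, so 50434.8 mm.
Scan time per layer = 50434.8 / 7980, so 6.3202 s.
Time per layer: 6.3202 + 8.78 → 15.1002 s.
Total: 2863 × 15.1002 s = 43231.8726 s → 12.01 hours.

12.01 hours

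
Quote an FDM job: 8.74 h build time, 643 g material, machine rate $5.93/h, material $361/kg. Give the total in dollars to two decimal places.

Time charge = 5.93 × 8.74 = $51.8282.
Feedstock cost = 361 × 643/1000, so $232.123.
Total = 51.8282 + 232.123 = 283.9512 ≈ $283.95.

$283.95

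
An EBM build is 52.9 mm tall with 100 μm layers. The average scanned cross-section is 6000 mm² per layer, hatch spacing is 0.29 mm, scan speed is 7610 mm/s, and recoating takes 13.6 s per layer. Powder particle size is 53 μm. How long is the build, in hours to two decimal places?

2.40 hours

Layers = ⌈52.9/0.1⌉ = 529.
Per-layer scan distance = 6000 / 0.29, so 20689.7 mm.
Beam time per layer: 20689.7 / 7610 → 2.7188 s.
Per-layer time = 2.7188 + 13.6, so 16.3188 s.
Build time = 529 × 16.3188 = 8632.6452 s = 2.40 hours.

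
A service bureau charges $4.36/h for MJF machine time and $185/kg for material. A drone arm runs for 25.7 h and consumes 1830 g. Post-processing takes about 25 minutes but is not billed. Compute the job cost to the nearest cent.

$450.60

Machine-time cost = 4.36 × 25.7 = $112.052.
Feedstock cost: 185 × 1830/1000 → $338.55.
Job cost: 112.052 + 338.55 = 450.602 ≈ $450.60.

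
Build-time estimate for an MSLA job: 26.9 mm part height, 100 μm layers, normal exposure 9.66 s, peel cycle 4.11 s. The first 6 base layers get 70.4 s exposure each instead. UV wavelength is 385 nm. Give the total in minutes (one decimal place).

Layers = ⌈26.9/0.1⌉ = 269.
Burn-in layers = 6 × (70.4 + 4.11), so 447.06 s.
Remaining layers: 263 × (9.66 + 4.11) → 3621.51 s.
Total = 447.06 + 3621.51 = 4068.57 s = 67.8 minutes.

67.8 minutes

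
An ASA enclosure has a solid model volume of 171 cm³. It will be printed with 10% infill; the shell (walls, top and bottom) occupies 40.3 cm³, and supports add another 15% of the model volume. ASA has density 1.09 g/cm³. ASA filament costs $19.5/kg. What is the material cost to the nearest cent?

Interior volume: 171 − 40.3 → 130.7 cm³.
Infill deposited = 0.10 × 130.7, so 13.07 cm³.
Support = 0.15 × 171 = 25.65 cm³.
Deposited volume = 40.3 + 13.07 + 25.65 = 79.02 cm³.
Mass = 79.02 × 1.09 = 86.1318 g.
Cost = 86.1318 g / 1000 × $19.5/kg = $1.68.

$1.68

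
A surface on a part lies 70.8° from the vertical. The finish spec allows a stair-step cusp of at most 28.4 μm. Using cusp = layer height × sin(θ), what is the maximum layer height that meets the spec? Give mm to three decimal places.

0.030 mm

sin(70.8°) = 0.9444; t_max = 0.0284/0.9444 = 0.030 mm.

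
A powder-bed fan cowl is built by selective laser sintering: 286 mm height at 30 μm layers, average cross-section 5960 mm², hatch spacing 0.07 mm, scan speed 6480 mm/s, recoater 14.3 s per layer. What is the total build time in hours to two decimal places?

Layer count = ceil(286 / 0.03) = 9534.
Per-layer scan distance: 5960 / 0.07 → 85142.9 mm.
Per-layer scan time = 85142.9 / 6480 = 13.1393 s.
Layer cycle = 13.1393 + 14.3 = 27.4393 s.
9534 layers × 27.4393 s/layer = 261606.2862 s, i.e. 72.67 hours.

72.67 hours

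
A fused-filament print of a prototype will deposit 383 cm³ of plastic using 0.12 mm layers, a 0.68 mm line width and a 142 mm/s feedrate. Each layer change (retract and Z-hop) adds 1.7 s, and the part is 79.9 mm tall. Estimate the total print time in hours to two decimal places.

Line area: 0.12 × 0.68 → 0.0816 mm².
Toolpath length = 383 cm³ / 0.0816 mm² = 383000 / 0.0816 = 4693627.5 mm.
Print-move time = 4693627.5 / 142 = 33053.7 s.
Number of layers: 79.9 / 0.12 → 666 (rounded up).
Layer-change overhead = 666 × 1.7 = 1132.2 s.
Altogether 33053.7 + 1132.2 = 34185.9 s, i.e. 9.50 hours.

9.50 hours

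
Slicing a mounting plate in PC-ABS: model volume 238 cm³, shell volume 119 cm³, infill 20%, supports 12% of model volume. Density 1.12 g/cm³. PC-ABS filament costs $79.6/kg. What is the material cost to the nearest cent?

Interior volume = 238 − 119, so 119 cm³.
Infill deposited: 0.20 × 119 → 23.8 cm³.
Support = 0.12 × 238, so 28.56 cm³.
Deposited volume = 119 + 23.8 + 28.56 = 171.36 cm³.
Mass = 171.36 × 1.12 = 191.9232 g.
Cost = 191.9232 g / 1000 × $79.6/kg = $15.28.

$15.28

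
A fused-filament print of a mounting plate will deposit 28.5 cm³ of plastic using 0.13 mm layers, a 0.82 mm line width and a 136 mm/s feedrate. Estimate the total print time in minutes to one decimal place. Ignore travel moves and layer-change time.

Extrusion cross-section = 0.13 × 0.82 = 0.1066 mm².
Total extruded path = 28500/0.1066 = 267354.6 mm.
Time extruding = 267354.6 / 136, so 1965.8 s.
Converting: 1965.8 s = 32.8 minutes.

32.8 minutes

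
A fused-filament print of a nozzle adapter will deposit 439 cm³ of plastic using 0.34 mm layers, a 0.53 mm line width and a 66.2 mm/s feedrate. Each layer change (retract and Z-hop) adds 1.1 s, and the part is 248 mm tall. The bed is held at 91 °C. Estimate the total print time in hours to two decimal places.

10.45 hours

Bead cross-section = 0.34 × 0.53 = 0.1802 mm².
Toolpath length = 439 cm³ / 0.1802 mm² = 439000 / 0.1802 = 2436182 mm.
Print-move time: 2436182 / 66.2 → 36800.3 s.
Layer count = ceil(248 / 0.34) = 730.
Non-print overhead: 730 × 1.1 → 803 s.
Altogether 36800.3 + 803 = 37603.3 s, i.e. 10.45 hours.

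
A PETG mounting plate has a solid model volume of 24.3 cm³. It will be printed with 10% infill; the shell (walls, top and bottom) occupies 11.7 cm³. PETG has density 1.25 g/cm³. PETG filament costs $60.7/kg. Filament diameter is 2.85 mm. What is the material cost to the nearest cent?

Interior volume = 24.3 − 11.7, so 12.6 cm³.
Deposited infill = 0.10 × 12.6, so 1.26 cm³.
Deposited volume = 11.7 + 1.26, so 12.96 cm³.
Mass = 12.96 × 1.25, so 16.2 g.
At $60.7/kg: 16.2/1000 × 60.7 = $0.98.

$0.98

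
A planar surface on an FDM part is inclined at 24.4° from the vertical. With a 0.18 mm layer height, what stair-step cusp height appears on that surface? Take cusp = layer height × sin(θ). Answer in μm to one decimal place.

sin(24.4°) = 0.4131, so cusp = 0.18 × 0.4131 = 0.074358 mm → 74.4 μm.

74.4 μm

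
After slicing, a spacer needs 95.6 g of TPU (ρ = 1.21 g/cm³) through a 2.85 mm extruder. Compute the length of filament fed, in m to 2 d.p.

Extruded volume: 95.6/1.21 = 79.0083 cm³ (79008.3 mm³).
Cross-section of 2.85 mm filament: π·(2.85/2)² = 6.3794 mm².
Length = 79008.3 / 6.3794 = 12384.91 mm = 12.38 m.

12.38 m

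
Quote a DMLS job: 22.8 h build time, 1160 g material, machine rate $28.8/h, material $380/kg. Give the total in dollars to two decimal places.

$1097.44

Machine-time cost: 28.8 × 22.8 → $656.64.
Material cost = 380 × 1160/1000 = $440.80.
Total = 656.64 + 440.80 = $1097.44.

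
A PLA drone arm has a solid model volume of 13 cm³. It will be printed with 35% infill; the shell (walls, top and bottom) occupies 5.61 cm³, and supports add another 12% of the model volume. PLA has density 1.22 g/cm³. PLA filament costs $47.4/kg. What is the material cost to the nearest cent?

$0.56

Interior volume: 13 − 5.61 → 7.39 cm³.
Infill volume = 0.35 × 7.39 = 2.5865 cm³.
Support = 0.12 × 13 = 1.56 cm³.
Total printed volume = 5.61 + 2.5865 + 1.56, so 9.7565 cm³.
Mass = 9.7565 × 1.22 = 11.90293 g.
Cost = 11.90293 g / 1000 × $47.4/kg = $0.56.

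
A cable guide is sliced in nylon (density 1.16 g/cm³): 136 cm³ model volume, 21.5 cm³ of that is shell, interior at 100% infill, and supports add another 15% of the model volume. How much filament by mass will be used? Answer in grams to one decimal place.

181.4 g

Infill region = 136 − 21.5 = 114.5 cm³.
Infill volume = 1.00 × 114.5, so 114.5 cm³.
Support = 0.15 × 136 = 20.4 cm³.
Total printed volume = 21.5 + 114.5 + 20.4, so 156.4 cm³.
Mass = 156.4 × 1.16 = 181.424 g.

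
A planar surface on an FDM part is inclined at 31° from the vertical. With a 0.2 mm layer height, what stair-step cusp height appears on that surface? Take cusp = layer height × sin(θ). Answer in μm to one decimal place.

h_c = t·sin θ = 0.2 × 0.5150 = 0.103 mm (103.0 μm).

103.0 μm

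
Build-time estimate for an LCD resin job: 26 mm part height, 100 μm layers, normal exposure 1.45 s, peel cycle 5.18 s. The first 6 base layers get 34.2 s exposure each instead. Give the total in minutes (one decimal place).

32.0 minutes

Layer count = ceil(26 / 0.1) = 260.
Bottom layers = 6 × (34.2 + 5.18) = 236.28 s.
Remaining layers = 254 × (1.45 + 5.18), so 1684.02 s.
Sum: 236.28 + 1684.02 = 1920.3 s → 32.0 minutes.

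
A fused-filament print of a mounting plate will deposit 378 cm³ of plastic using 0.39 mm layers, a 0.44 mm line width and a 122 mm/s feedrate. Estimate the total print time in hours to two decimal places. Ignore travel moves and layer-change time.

Line area = 0.39 × 0.44 = 0.1716 mm².
Total extruded path = 378000/0.1716 = 2202797.2 mm.
Extrusion time = 2202797.2 / 122, so 18055.7 s.
Converting: 18055.7 s = 5.02 hours.

5.02 hours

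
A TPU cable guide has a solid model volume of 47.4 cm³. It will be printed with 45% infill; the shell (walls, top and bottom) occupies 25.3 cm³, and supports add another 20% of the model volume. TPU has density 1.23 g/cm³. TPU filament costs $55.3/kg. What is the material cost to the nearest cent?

Volume inside the shell = 47.4 − 25.3 = 22.1 cm³.
Infill deposited = 0.45 × 22.1 = 9.945 cm³.
Support: 0.20 × 47.4 → 9.48 cm³.
Total extruded = 25.3 + 9.945 + 9.48 = 44.725 cm³.
Mass = 44.725 × 1.23, so 55.01175 g.
At $55.3/kg: 55.01175/1000 × 55.3 = $3.04.

$3.04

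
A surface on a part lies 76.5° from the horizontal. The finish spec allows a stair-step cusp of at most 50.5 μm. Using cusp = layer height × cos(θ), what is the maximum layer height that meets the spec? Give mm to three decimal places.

t = h_c / cos θ = 0.0505 / 0.2334 = 0.216 mm.

0.216 mm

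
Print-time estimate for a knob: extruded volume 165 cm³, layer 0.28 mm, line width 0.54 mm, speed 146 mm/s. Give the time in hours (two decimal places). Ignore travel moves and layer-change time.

2.08 hours

Line area = 0.28 × 0.54 = 0.1512 mm².
Path length: 165000 mm³ / 0.1512 mm² → 1091269.8 mm.
Extrusion time = 1091269.8 / 146 = 7474.5 s.
Converting: 7474.5 s = 2.08 hours.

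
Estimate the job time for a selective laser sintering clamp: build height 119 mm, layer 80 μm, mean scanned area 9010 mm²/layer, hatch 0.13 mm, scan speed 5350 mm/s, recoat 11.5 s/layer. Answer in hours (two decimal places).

10.11 hours

Layer count = ceil(119 / 0.08) = 1488.
Scan path per layer: 9010 / 0.13 → 69307.7 mm.
Laser time per layer = 69307.7 / 5350 = 12.9547 s.
Layer cycle = 12.9547 + 11.5, so 24.4547 s.
1488 layers × 24.4547 s/layer = 36388.5936 s, i.e. 10.11 hours.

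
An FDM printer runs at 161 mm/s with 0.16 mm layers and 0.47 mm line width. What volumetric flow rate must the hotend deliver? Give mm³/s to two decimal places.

Bead cross-section = 0.16 × 0.47 = 0.0752 mm².
Q = v·A = 161 × 0.0752 = 12.11 mm³/s.

12.11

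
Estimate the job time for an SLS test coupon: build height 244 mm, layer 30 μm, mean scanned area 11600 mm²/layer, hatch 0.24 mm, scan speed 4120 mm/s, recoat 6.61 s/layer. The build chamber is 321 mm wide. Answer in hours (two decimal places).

41.44 hours

Layers = ⌈244/0.03⌉ = 8134.
Per-layer scan distance = 11600 / 0.24 = 48333.3 mm.
Laser time per layer = 48333.3 / 4120, so 11.7314 s.
Time per layer = 11.7314 + 6.61 = 18.3414 s.
Build time = 8134 × 18.3414 = 149188.9476 s = 41.44 hours.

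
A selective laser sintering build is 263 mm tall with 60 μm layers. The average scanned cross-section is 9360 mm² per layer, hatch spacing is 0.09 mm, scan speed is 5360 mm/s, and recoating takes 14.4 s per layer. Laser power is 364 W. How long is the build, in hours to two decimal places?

41.16 hours

Layers = ⌈263/0.06⌉ = 4384.
Per-layer scan distance: 9360 / 0.09 → 104000 mm.
Laser time per layer = 104000 / 5360 = 19.403 s.
Layer cycle = 19.403 + 14.4 = 33.803 s.
4384 layers × 33.803 s/layer = 148192.352 s, i.e. 41.16 hours.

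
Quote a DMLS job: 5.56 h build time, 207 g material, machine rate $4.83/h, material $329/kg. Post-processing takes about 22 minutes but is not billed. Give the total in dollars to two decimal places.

Machine-time cost: 4.83 × 5.56 → $26.8548.
Material charge: 329 × 207/1000 → $68.103.
Total = 26.8548 + 68.103 = 94.9578 ≈ $94.96.

$94.96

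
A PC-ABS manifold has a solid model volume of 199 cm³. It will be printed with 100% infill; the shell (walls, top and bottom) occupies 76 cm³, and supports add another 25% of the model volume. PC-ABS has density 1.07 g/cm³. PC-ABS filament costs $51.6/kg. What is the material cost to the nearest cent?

Volume inside the shell = 199 − 76 = 123 cm³.
Deposited infill = 1.00 × 123 = 123 cm³.
Support: 0.25 × 199 → 49.75 cm³.
Total printed volume = 76 + 123 + 49.75 = 248.75 cm³.
Mass: 248.75 × 1.07 → 266.1625 g.
At $51.6/kg: 266.1625/1000 × 51.6 = $13.73.

$13.73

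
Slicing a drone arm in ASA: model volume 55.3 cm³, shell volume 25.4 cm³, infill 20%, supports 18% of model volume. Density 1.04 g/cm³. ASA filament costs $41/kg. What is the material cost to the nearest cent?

Interior volume: 55.3 − 25.4 → 29.9 cm³.
Infill deposited = 0.20 × 29.9 = 5.98 cm³.
Support = 0.18 × 55.3 = 9.954 cm³.
Deposited volume = 25.4 + 5.98 + 9.954 = 41.334 cm³.
Mass: 41.334 × 1.04 → 42.98736 g.
At $41/kg: 42.98736/1000 × 41 = $1.76.

$1.76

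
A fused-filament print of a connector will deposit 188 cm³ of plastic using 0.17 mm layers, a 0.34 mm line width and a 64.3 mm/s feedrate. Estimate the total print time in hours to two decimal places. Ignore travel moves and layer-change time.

14.05 hours

Extrusion cross-section: 0.17 × 0.34 → 0.0578 mm².
Total extruded path = 188000/0.0578 = 3252595.2 mm.
Time extruding = 3252595.2 / 64.3, so 50584.7 s.
In the requested units: 50584.7 s = 14.05 hours.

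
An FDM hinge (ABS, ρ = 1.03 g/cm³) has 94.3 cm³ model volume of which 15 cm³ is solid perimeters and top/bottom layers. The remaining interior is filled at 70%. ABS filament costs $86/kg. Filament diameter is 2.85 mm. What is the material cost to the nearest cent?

Infill region: 94.3 − 15 → 79.3 cm³.
Deposited infill = 0.70 × 79.3 = 55.51 cm³.
Deposited volume = 15 + 55.51, so 70.51 cm³.
Mass = 70.51 × 1.03, so 72.6253 g.
Cost = 72.6253 g / 1000 × $86/kg = $6.25.

$6.25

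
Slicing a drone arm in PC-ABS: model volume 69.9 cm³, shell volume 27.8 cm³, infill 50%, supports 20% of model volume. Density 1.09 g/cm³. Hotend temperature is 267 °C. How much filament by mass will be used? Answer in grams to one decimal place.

Volume inside the shell = 69.9 − 27.8, so 42.1 cm³.
Infill volume = 0.50 × 42.1, so 21.05 cm³.
Support: 0.20 × 69.9 → 13.98 cm³.
Total extruded = 27.8 + 21.05 + 13.98, so 62.83 cm³.
Mass = 62.83 × 1.09 = 68.4847 g.

68.5 g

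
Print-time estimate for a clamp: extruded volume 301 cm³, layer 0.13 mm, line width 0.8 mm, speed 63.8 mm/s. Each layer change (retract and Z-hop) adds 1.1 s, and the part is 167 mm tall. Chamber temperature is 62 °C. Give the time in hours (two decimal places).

12.99 hours

Line area: 0.13 × 0.8 → 0.104 mm².
Path length: 301000 mm³ / 0.104 mm² → 2894230.8 mm.
Print-move time: 2894230.8 / 63.8 → 45364.1 s.
Number of layers: 167 / 0.13 → 1285 (rounded up).
Layer-change overhead = 1285 × 1.1, so 1413.5 s.
Altogether 45364.1 + 1413.5 = 46777.6 s, i.e. 12.99 hours.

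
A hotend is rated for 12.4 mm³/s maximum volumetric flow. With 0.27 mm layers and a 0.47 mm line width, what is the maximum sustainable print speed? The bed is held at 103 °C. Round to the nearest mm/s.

Bead cross-section = 0.27 × 0.47 = 0.1269 mm².
v_max = Q/A = 12.4/0.1269 = 97.71 mm/s → 98 mm/s.

98 mm/s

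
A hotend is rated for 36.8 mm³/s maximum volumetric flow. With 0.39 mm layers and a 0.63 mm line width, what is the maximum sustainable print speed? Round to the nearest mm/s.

150 mm/s

A = 0.39 × 0.63 = 0.2457 mm².
v_max = Q/A = 36.8/0.2457 = 149.78 mm/s → 150 mm/s.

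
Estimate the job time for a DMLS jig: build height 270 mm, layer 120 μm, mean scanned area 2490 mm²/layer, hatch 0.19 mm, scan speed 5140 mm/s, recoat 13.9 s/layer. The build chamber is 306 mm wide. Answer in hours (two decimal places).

10.28 hours

Layers = ⌈270/0.12⌉ = 2250.
Scan path per layer = 2490 / 0.19 = 13105.3 mm.
Per-layer scan time: 13105.3 / 5140 → 2.5497 s.
Layer cycle: 2.5497 + 13.9 → 16.4497 s.
Total: 2250 × 16.4497 s = 37011.825 s → 10.28 hours.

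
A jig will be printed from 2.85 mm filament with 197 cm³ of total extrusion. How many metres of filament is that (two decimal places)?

30.88 m

A = π r² = π × 1.425² = 6.3794 mm².
L = 197000 mm³ / 6.3794 mm² = 30880.65 mm, i.e. 30.88 m.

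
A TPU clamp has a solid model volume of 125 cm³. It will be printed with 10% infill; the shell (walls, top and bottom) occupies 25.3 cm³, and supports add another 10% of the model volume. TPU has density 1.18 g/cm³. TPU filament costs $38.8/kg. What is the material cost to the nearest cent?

Volume inside the shell = 125 − 25.3, so 99.7 cm³.
Deposited infill = 0.10 × 99.7, so 9.97 cm³.
Support = 0.10 × 125, so 12.5 cm³.
Total printed volume = 25.3 + 9.97 + 12.5 = 47.77 cm³.
Mass: 47.77 × 1.18 → 56.3686 g.
Cost = 56.3686 g / 1000 × $38.8/kg = $2.19.

$2.19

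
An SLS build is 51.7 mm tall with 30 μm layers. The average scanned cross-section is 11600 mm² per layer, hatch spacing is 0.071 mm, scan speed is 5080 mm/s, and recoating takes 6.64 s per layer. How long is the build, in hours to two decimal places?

Number of layers: 51.7 / 0.03 → 1724 (rounded up).
Per-layer scan distance: 11600 / 0.071 → 163380.3 mm.
Laser time per layer = 163380.3 / 5080, so 32.1615 s.
Layer cycle = 32.1615 + 6.64 = 38.8015 s.
1724 layers × 38.8015 s/layer = 66893.786 s, i.e. 18.58 hours.

18.58 hours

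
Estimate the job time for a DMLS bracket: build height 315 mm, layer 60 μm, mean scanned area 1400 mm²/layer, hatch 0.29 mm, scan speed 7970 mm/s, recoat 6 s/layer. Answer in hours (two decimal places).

Layers = ⌈315/0.06⌉ = 5250.
Scan path per layer = 1400 / 0.29 = 4827.6 mm.
Scan time per layer = 4827.6 / 7970, so 0.6057 s.
Layer cycle = 0.6057 + 6 = 6.6057 s.
Total: 5250 × 6.6057 s = 34679.925 s → 9.63 hours.

9.63 hours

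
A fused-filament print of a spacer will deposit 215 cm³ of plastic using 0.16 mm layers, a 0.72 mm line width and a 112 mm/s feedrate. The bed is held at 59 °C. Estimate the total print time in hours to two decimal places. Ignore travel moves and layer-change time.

Extrusion cross-section: 0.16 × 0.72 → 0.1152 mm².
Total extruded path = 215000/0.1152 = 1866319.4 mm.
Extrusion time = 1866319.4 / 112 = 16663.6 s.
Converting: 16663.6 s = 4.63 hours.

4.63 hours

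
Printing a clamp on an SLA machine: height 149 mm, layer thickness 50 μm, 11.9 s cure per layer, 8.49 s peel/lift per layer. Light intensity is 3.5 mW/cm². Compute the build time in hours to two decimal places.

16.88 hours

Layers = ⌈149/0.05⌉ = 2980.
Cycle time = 11.9 + 8.49 = 20.39 s.
Build time: 2980 × 20.39 s = 60762.2 s, i.e. 16.88 hours.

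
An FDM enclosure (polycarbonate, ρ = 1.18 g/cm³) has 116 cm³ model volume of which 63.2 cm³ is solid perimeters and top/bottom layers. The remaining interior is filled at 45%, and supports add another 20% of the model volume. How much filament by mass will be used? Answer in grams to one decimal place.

130.0 g

Volume inside the shell: 116 − 63.2 → 52.8 cm³.
Infill volume: 0.45 × 52.8 → 23.76 cm³.
Support = 0.20 × 116, so 23.2 cm³.
Total printed volume: 63.2 + 23.76 + 23.2 → 110.16 cm³.
Mass: 110.16 × 1.18 → 129.9888 g.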